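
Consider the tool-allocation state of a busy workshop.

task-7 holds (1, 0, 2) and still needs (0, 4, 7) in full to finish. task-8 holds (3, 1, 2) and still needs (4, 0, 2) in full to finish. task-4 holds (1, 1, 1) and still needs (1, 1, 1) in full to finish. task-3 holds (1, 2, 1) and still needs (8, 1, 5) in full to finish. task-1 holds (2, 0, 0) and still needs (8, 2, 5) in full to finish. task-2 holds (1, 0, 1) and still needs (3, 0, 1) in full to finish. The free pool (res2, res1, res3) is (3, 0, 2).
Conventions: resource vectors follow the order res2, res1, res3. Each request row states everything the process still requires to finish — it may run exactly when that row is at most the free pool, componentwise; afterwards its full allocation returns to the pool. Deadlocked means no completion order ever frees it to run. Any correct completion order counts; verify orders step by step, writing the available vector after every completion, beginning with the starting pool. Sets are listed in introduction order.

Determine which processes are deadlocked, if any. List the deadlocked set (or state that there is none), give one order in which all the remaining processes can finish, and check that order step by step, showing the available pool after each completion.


No process is deadlocked.
Key observation: there is always a runnable process — task-2 first — so the state unwinds completely.
The rest can finish in the order task-2, task-8, task-4, task-3, task-7, task-1. Walking it through:
  pool = (3, 0, 2)
  run task-2 (needs (3, 0, 1), free (3, 0, 2)); after release of (1, 0, 1) the pool is (4, 0, 3)
  run task-8 (needs (4, 0, 2), free (4, 0, 3)); after release of (3, 1, 2) the pool is (7, 1, 5)
  run task-4 (needs (1, 1, 1), free (7, 1, 5)); after release of (1, 1, 1) the pool is (8, 2, 6)
  run task-3 (needs (8, 1, 5), free (8, 2, 6)); after release of (1, 2, 1) the pool is (9, 4, 7)
  run task-7 (needs (0, 4, 7), free (9, 4, 7)); after release of (1, 0, 2) the pool is (10, 4, 9)
  run task-1 (needs (8, 2, 5), free (10, 4, 9)); after release of (2, 0, 0) the pool is (12, 4, 9)


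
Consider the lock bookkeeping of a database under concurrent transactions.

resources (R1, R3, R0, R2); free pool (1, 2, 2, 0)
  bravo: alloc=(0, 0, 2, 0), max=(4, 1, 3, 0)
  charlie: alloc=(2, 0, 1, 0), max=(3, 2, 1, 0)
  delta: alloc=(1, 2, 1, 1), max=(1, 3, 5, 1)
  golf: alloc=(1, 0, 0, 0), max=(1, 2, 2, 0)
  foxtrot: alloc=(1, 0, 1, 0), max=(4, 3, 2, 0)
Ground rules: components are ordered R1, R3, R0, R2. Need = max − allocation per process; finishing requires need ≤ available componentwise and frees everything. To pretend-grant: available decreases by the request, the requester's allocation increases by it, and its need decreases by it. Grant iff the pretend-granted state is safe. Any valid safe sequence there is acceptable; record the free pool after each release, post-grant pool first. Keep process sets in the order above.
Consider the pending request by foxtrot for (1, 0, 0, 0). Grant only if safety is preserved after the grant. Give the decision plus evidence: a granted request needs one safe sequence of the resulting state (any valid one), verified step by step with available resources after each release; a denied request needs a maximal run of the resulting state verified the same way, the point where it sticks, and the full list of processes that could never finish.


DENY. Granting would leave the state unsafe.
Key observation: after golf, charlie the pool peaks at (3, 2, 3, 0), and each blocked process is short somewhere: bravo on R1; delta on R0; foxtrot on R3.
On the post-grant state, golf, charlie is a maximal run — nothing extends it. Walking it through:
  pool = (0, 2, 2, 0)
  run golf (needs (0, 2, 2, 0), free (0, 2, 2, 0)); after release of (1, 0, 0, 0) the pool is (1, 2, 2, 0)
  run charlie (needs (1, 2, 0, 0), free (1, 2, 2, 0)); after release of (2, 0, 1, 0) the pool is (3, 2, 3, 0)
  blocked: bravo wants (4, 1, 1, 0), pool (3, 2, 3, 0) — not enough R1
  blocked: delta wants (0, 1, 4, 0), pool (3, 2, 3, 0) — not enough R0
  blocked: foxtrot wants (2, 3, 1, 0), pool (3, 2, 3, 0) — not enough R3
Had the request been granted, bravo, delta and foxtrot could never finish.


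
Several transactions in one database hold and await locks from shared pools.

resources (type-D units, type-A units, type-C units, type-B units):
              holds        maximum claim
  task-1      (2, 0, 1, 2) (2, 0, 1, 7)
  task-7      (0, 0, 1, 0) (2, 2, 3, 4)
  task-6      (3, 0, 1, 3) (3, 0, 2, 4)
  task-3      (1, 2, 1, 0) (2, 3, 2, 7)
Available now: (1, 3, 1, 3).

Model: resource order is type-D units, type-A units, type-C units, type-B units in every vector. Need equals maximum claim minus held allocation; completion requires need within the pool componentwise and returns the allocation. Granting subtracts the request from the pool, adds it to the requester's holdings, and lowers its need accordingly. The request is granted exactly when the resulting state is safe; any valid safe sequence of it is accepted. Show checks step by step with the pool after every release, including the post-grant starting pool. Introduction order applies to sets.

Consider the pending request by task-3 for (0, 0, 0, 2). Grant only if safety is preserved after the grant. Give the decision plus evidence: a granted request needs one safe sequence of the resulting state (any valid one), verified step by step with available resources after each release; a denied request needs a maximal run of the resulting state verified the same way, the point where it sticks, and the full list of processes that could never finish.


DENY: after the grant no complete ordering would exist.
Key observation: task-6, task-7 can finish, but then (4, 3, 3, 4) is all there is, and the blocked group's type-B units demands exceed it.
On the post-grant state, task-6, task-7 is a maximal run — nothing extends it. Verifying each step:
  pool = (1, 3, 1, 1)
  run task-6 (needs (0, 0, 1, 1), free (1, 3, 1, 1)); after release of (3, 0, 1, 3) the pool is (4, 3, 2, 4)
  run task-7 (needs (2, 2, 2, 4), free (4, 3, 2, 4)); after release of (0, 0, 1, 0) the pool is (4, 3, 3, 4)
  task-1 cannot run: need (0, 0, 0, 5) vs free (4, 3, 3, 4) (insufficient type-B units)
  task-3 cannot run: need (1, 1, 1, 5) vs free (4, 3, 3, 4) (insufficient type-B units)
Processes that could never finish after the grant: task-1 and task-3.


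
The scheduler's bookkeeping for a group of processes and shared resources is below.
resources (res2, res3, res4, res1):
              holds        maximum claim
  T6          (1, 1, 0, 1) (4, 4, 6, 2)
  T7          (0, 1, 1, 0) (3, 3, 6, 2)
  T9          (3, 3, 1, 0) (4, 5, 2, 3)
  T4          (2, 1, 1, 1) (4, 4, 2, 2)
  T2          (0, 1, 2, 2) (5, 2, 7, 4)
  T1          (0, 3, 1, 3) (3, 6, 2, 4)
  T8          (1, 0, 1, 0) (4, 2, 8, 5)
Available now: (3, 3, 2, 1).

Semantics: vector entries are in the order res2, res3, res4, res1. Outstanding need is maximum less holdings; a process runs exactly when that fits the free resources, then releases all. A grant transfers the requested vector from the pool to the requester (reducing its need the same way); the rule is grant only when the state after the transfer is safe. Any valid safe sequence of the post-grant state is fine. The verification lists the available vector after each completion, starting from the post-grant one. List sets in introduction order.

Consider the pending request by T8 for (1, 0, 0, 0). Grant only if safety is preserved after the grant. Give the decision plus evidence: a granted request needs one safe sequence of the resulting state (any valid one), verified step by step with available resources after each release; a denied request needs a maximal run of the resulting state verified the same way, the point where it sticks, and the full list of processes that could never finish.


GRANT. The post-grant state is safe; one safe sequence: T4, T1, T9, T7, T6, T2, T8.
Key observation: the transfer keeps a workable pool ((2, 3, 2, 1)); T4 starts the safe sequence.
Check on the post-grant state, step by step:
  pool = (2, 3, 2, 1)
  T4: need (2, 3, 1, 1) fits (2, 3, 2, 1); releases (2, 1, 1, 1), pool now (4, 4, 3, 2)
  T1: need (3, 3, 1, 1) fits (4, 4, 3, 2); releases (0, 3, 1, 3), pool now (4, 7, 4, 5)
  T9: need (1, 2, 1, 3) fits (4, 7, 4, 5); releases (3, 3, 1, 0), pool now (7, 10, 5, 5)
  T7: need (3, 2, 5, 2) fits (7, 10, 5, 5); releases (0, 1, 1, 0), pool now (7, 11, 6, 5)
  T6: need (3, 3, 6, 1) fits (7, 11, 6, 5); releases (1, 1, 0, 1), pool now (8, 12, 6, 6)
  T2: need (5, 1, 5, 2) fits (8, 12, 6, 6); releases (0, 1, 2, 2), pool now (8, 13, 8, 8)
  T8: need (2, 2, 7, 5) fits (8, 13, 8, 8); releases (2, 0, 1, 0), pool now (10, 13, 9, 8)


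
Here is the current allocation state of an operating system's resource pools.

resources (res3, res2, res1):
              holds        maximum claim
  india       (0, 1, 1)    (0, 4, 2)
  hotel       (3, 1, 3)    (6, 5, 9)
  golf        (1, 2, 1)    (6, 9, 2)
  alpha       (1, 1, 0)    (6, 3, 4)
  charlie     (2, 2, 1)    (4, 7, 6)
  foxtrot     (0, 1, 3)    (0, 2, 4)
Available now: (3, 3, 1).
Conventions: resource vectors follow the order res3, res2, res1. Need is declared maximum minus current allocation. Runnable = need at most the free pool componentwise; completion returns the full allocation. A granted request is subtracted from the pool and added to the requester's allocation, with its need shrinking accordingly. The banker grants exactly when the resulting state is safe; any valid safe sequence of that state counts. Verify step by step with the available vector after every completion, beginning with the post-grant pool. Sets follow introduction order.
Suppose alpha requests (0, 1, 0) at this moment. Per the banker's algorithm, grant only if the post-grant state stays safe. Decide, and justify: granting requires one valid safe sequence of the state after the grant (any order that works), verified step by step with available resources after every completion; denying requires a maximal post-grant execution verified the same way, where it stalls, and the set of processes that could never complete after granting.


DENY — the pretend-granted state is unsafe.
Key observation: after foxtrot, india the pool peaks at (3, 4, 5), and each blocked process is short somewhere: hotel on res1; golf on res3, res2; alpha on res3; charlie on res2.
Pretend the grant happened; the run foxtrot, india goes as far as possible. Check, step by step:
  pool = (3, 2, 1)
  foxtrot needs (0, 1, 1) <= (3, 2, 1) -> finishes; pool += (0, 1, 3) = (3, 3, 4)
  india needs (0, 3, 1) <= (3, 3, 4) -> finishes; pool += (0, 1, 1) = (3, 4, 5)
  hotel still needs (3, 4, 6) but only (3, 4, 5) is free — short on res1
  golf still needs (5, 7, 1) but only (3, 4, 5) is free — short on res3 and res2
  alpha still needs (5, 1, 4) but only (3, 4, 5) is free — short on res3
  charlie still needs (2, 5, 5) but only (3, 4, 5) is free — short on res2
Processes that could never finish after the grant: hotel, golf, alpha and charlie.


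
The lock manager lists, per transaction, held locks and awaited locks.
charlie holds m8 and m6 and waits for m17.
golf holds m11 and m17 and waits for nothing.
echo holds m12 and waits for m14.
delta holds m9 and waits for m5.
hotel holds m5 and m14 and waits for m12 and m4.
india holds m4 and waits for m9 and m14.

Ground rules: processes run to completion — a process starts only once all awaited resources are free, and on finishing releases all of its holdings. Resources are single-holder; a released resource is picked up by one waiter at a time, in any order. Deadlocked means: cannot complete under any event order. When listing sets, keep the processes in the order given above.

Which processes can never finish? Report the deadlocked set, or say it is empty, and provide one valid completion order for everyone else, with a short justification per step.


Deadlocked set: echo, delta, hotel and india.
Key observation: along echo -> hotel -> echo, each member waits on what the next one holds — a deadlock; delta and india are caught in further circular waits.
A valid finishing order for the others: golf, charlie.
Walking it through:
  golf: no waits; runs immediately, freeing m11 and m17
  run charlie (all its waits — m17 — are resolved); releases m8 and m6


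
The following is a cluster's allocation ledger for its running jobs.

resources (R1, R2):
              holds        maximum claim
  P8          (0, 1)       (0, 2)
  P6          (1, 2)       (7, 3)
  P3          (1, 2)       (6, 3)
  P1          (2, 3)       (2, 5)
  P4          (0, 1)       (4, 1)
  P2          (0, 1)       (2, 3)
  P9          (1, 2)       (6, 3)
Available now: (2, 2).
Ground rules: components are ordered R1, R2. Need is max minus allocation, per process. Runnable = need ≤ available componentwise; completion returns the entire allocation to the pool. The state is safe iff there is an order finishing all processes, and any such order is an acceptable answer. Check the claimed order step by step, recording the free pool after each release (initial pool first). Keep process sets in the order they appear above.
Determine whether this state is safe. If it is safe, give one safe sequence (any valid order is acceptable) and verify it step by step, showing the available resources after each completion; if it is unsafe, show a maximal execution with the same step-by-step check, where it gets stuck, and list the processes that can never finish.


UNSAFE — no complete ordering exists.
Key observation: the pool after P8, P2, P1, P4 is (4, 8); every surviving request exceeds it in R1, so progress ends there.
Going as far as possible: P8, P2, P1, P4; after that, nothing fits. Step-by-step check:
  pool = (2, 2)
  run P8 (needs (0, 1), free (2, 2)); after release of (0, 1) the pool is (2, 3)
  run P2 (needs (2, 2), free (2, 3)); after release of (0, 1) the pool is (2, 4)
  run P1 (needs (0, 2), free (2, 4)); after release of (2, 3) the pool is (4, 7)
  run P4 (needs (4, 0), free (4, 7)); after release of (0, 1) the pool is (4, 8)
  P6 still needs (6, 1) but only (4, 8) is free — short on R1
  P3 still needs (5, 1) but only (4, 8) is free — short on R1
  P9 still needs (5, 1) but only (4, 8) is free — short on R1
Permanently blocked: P6, P3 and P9.


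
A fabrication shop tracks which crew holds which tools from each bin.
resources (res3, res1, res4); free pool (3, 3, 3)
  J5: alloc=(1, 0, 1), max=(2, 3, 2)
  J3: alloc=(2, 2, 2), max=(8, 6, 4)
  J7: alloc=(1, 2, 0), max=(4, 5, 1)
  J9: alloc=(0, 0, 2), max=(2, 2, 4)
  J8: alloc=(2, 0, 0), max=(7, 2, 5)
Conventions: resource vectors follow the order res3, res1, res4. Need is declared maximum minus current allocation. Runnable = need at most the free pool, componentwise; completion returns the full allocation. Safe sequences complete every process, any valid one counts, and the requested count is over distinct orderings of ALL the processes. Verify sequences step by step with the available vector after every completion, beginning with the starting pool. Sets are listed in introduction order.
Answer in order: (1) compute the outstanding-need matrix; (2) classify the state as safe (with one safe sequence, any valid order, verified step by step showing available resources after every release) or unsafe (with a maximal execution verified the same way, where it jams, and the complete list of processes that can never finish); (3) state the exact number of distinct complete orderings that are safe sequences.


(1) Need matrix, components ordered res3, res1, res4:
  J5: (1, 3, 1)
  J3: (6, 4, 2)
  J7: (3, 3, 1)
  J9: (2, 2, 2)
  J8: (5, 2, 5)
(2) SAFE, for example via the order J9, J5, J7, J8, J3.
Key observation: the order's first zero-slack moment is J5 ((1, 3, 1) needed, (3, 3, 5) free — a requested resource with nothing to spare).
Verifying each step:
  pool = (3, 3, 3)
  J9: need (2, 2, 2) fits (3, 3, 3); releases (0, 0, 2), pool now (3, 3, 5)
  J5: need (1, 3, 1) fits (3, 3, 5); releases (1, 0, 1), pool now (4, 3, 6)
  J7: need (3, 3, 1) fits (4, 3, 6); releases (1, 2, 0), pool now (5, 5, 6)
  J8: need (5, 2, 5) fits (5, 5, 6); releases (2, 0, 0), pool now (7, 5, 6)
  J3: need (6, 4, 2) fits (7, 5, 6); releases (2, 2, 2), pool now (9, 7, 8)
(3) Precisely 6 of the possible complete orderings are safe sequences.


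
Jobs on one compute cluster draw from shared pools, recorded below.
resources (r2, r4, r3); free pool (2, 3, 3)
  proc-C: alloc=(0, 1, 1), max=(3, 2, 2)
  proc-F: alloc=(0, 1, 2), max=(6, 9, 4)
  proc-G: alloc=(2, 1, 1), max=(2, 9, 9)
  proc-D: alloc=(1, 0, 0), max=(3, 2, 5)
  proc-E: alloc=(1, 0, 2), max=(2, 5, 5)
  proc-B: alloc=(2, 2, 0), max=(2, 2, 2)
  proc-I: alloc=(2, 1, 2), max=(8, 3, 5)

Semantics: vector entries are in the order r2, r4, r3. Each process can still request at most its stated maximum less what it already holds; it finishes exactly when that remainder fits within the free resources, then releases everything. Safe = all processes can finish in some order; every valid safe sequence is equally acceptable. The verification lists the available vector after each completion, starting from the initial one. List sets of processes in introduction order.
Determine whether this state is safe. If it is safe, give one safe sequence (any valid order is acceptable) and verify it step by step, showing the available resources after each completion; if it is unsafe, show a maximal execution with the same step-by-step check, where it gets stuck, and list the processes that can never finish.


UNSAFE — no complete ordering exists.
Key observation: after proc-B, proc-E, proc-D, proc-I, proc-C complete, (8, 7, 8) is the best the pool ever gets, yet each leftover process wants more r4.
The run proc-B, proc-E, proc-D, proc-I, proc-C cannot be extended any further. Walking it through:
  pool = (2, 3, 3)
  proc-B: need (0, 0, 2) fits (2, 3, 3); releases (2, 2, 0), pool now (4, 5, 3)
  proc-E: need (1, 5, 3) fits (4, 5, 3); releases (1, 0, 2), pool now (5, 5, 5)
  proc-D: need (2, 2, 5) fits (5, 5, 5); releases (1, 0, 0), pool now (6, 5, 5)
  proc-I: need (6, 2, 3) fits (6, 5, 5); releases (2, 1, 2), pool now (8, 6, 7)
  proc-C: need (3, 1, 1) fits (8, 6, 7); releases (0, 1, 1), pool now (8, 7, 8)
  proc-F cannot run: need (6, 8, 2) vs free (8, 7, 8) (insufficient r4)
  proc-G cannot run: need (0, 8, 8) vs free (8, 7, 8) (insufficient r4)
Permanently blocked: proc-F and proc-G.


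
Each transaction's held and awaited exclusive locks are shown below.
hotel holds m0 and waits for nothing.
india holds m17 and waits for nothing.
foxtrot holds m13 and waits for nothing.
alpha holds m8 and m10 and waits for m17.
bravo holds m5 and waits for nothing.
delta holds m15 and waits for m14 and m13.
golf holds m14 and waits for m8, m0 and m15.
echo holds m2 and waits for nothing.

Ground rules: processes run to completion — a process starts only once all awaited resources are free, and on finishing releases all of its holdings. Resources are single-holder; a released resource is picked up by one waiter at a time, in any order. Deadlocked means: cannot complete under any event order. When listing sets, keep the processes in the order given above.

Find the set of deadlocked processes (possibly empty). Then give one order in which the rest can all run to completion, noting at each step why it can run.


The deadlocked set is delta and golf.
Key observation: along delta -> golf -> delta, each member waits on what the next one holds — a deadlock; no other process is dragged down with it.
The rest can finish in the order foxtrot, echo, hotel, bravo, india, alpha.
Check, step by step:
  run foxtrot (it waits on nothing); releases m13
  run echo (it waits on nothing); releases m2
  run hotel (it waits on nothing); releases m0
  run bravo (it waits on nothing); releases m5
  run india (it waits on nothing); releases m17
  run alpha (all its waits — m17 — are resolved); releases m8 and m10


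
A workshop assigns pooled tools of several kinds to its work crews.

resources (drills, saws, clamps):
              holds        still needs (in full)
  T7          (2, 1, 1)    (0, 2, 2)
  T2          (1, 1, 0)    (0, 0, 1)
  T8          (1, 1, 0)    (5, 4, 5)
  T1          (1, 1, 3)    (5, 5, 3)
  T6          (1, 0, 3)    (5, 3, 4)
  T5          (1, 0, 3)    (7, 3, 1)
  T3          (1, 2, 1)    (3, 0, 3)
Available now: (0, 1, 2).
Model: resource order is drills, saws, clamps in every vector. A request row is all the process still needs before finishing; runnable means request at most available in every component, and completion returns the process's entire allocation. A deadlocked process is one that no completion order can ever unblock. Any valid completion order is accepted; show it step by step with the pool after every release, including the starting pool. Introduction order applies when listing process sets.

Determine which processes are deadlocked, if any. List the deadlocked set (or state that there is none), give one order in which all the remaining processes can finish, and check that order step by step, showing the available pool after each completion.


The deadlocked set is T8, T1, T6 and T5.
Key observation: T2, T7, T3 can finish, but then (4, 5, 4) is all there is, and the blocked group's drills demands exceed it.
A valid finishing order for the others: T2, T7, T3. Step-by-step check:
  pool = (0, 1, 2)
  T2 needs (0, 0, 1) <= (0, 1, 2) -> finishes; pool += (1, 1, 0) = (1, 2, 2)
  T7 needs (0, 2, 2) <= (1, 2, 2) -> finishes; pool += (2, 1, 1) = (3, 3, 3)
  T3 needs (3, 0, 3) <= (3, 3, 3) -> finishes; pool += (1, 2, 1) = (4, 5, 4)
The stuck group stays short no matter what:
  T8 cannot run: need (5, 4, 5) vs free (4, 5, 4) (insufficient drills and clamps)
  T1 cannot run: need (5, 5, 3) vs free (4, 5, 4) (insufficient drills)
  T6 cannot run: need (5, 3, 4) vs free (4, 5, 4) (insufficient drills)
  T5 cannot run: need (7, 3, 1) vs free (4, 5, 4) (insufficient drills)


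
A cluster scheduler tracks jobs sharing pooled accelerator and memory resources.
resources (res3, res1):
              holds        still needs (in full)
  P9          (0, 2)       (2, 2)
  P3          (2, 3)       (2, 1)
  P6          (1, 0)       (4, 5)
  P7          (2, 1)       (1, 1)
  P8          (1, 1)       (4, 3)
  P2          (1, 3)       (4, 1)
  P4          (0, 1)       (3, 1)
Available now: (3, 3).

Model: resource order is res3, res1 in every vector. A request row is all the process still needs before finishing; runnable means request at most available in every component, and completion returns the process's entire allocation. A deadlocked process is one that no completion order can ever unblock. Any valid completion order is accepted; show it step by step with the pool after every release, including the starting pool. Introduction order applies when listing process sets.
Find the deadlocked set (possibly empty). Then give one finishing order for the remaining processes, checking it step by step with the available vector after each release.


Nothing here is deadlocked.
Key observation: P7 leads a chain of completions in which each release enables another process.
A valid finishing order for the others: P7, P4, P3, P9, P8, P6, P2. Walking it through:
  pool = (3, 3)
  run P7 (needs (1, 1), free (3, 3)); after release of (2, 1) the pool is (5, 4)
  run P4 (needs (3, 1), free (5, 4)); after release of (0, 1) the pool is (5, 5)
  run P3 (needs (2, 1), free (5, 5)); after release of (2, 3) the pool is (7, 8)
  run P9 (needs (2, 2), free (7, 8)); after release of (0, 2) the pool is (7, 10)
  run P8 (needs (4, 3), free (7, 10)); after release of (1, 1) the pool is (8, 11)
  run P6 (needs (4, 5), free (8, 11)); after release of (1, 0) the pool is (9, 11)
  run P2 (needs (4, 1), free (9, 11)); after release of (1, 3) the pool is (10, 14)


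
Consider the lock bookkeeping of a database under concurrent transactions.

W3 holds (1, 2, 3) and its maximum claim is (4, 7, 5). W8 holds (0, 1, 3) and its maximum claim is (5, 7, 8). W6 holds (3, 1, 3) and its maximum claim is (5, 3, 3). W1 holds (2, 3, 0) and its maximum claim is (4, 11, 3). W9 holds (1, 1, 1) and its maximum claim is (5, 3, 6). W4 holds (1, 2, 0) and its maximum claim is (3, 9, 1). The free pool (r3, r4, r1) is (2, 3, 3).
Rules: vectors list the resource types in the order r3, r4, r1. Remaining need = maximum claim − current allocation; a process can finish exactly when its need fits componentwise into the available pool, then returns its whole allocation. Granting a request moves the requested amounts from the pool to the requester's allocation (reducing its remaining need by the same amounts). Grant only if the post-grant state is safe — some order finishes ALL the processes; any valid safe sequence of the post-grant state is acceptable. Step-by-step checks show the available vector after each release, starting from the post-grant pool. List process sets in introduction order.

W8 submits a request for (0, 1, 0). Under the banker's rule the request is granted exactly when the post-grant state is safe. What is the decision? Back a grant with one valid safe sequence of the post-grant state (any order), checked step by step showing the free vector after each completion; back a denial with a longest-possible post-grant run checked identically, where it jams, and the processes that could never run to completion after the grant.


DENY — the pretend-granted state is unsafe.
Key observation: once W6, W9 finish, the pool peaks at (6, 4, 7) — and every remaining process still needs more r4 than that.
On the post-grant state, W6, W9 is a maximal run — nothing extends it. Check, step by step:
  pool = (2, 2, 3)
  W6: need (2, 2, 0) fits (2, 2, 3); releases (3, 1, 3), pool now (5, 3, 6)
  W9: need (4, 2, 5) fits (5, 3, 6); releases (1, 1, 1), pool now (6, 4, 7)
  W3 cannot run: need (3, 5, 2) vs free (6, 4, 7) (insufficient r4)
  W8 cannot run: need (5, 5, 5) vs free (6, 4, 7) (insufficient r4)
  W1 cannot run: need (2, 8, 3) vs free (6, 4, 7) (insufficient r4)
  W4 cannot run: need (2, 7, 1) vs free (6, 4, 7) (insufficient r4)
Had the request been granted, W3, W8, W1 and W4 could never finish.


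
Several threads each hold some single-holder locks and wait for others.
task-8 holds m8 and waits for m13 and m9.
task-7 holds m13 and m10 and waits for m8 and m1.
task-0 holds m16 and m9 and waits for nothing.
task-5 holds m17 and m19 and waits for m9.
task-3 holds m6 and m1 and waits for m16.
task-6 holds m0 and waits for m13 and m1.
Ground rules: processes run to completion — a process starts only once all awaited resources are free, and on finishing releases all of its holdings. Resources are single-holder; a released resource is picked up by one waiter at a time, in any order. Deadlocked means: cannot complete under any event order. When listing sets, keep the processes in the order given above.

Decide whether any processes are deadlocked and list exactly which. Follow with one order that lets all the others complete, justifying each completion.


The deadlocked set is task-8, task-7 and task-6.
Key observation: the cycle task-8 -> task-7 -> task-8 can never break — each member waits on the next; task-6 waits into the deadlock from upstream.
The rest can finish in the order task-0, task-5, task-3.
Walking it through:
  run task-0 (it waits on nothing); releases m16 and m9
  task-5: everything it awaited (m9) is free; runs, freeing m17 and m19
  task-3: everything it awaited (m16) is free; runs, freeing m6 and m1


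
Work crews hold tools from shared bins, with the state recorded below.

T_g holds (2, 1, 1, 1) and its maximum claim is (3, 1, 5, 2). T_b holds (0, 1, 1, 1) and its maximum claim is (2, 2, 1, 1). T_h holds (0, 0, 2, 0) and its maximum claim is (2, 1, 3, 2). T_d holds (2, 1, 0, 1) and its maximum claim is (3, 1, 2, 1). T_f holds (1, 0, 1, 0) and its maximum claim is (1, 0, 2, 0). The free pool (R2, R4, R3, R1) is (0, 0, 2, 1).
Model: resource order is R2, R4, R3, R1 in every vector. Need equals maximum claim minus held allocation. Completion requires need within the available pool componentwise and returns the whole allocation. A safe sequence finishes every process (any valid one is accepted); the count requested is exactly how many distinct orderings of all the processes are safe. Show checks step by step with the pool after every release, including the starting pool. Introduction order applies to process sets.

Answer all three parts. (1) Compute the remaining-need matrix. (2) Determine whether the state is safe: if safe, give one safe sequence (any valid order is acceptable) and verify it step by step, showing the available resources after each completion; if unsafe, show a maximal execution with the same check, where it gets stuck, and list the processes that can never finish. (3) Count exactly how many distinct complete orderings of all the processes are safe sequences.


(1) Outstanding need per process (order R2, R4, R3, R1):
  T_g: (1, 0, 4, 1)
  T_b: (2, 1, 0, 0)
  T_h: (2, 1, 1, 2)
  T_d: (1, 0, 2, 0)
  T_f: (0, 0, 1, 0)
(2) SAFE, for example via the order T_f, T_d, T_b, T_h, T_g.
Key observation: T_d marks the first exact bind of the order: its need (1, 0, 2, 0) fits the free (1, 0, 3, 1) with zero slack on a requested resource.
Verifying each step:
  pool = (0, 0, 2, 1)
  T_f needs (0, 0, 1, 0) <= (0, 0, 2, 1) -> finishes; pool += (1, 0, 1, 0) = (1, 0, 3, 1)
  T_d needs (1, 0, 2, 0) <= (1, 0, 3, 1) -> finishes; pool += (2, 1, 0, 1) = (3, 1, 3, 2)
  T_b needs (2, 1, 0, 0) <= (3, 1, 3, 2) -> finishes; pool += (0, 1, 1, 1) = (3, 2, 4, 3)
  T_h needs (2, 1, 1, 2) <= (3, 2, 4, 3) -> finishes; pool += (0, 0, 2, 0) = (3, 2, 6, 3)
  T_g needs (1, 0, 4, 1) <= (3, 2, 6, 3) -> finishes; pool += (2, 1, 1, 1) = (5, 3, 7, 4)
(3) Precisely 4 of the possible complete orderings are safe sequences.


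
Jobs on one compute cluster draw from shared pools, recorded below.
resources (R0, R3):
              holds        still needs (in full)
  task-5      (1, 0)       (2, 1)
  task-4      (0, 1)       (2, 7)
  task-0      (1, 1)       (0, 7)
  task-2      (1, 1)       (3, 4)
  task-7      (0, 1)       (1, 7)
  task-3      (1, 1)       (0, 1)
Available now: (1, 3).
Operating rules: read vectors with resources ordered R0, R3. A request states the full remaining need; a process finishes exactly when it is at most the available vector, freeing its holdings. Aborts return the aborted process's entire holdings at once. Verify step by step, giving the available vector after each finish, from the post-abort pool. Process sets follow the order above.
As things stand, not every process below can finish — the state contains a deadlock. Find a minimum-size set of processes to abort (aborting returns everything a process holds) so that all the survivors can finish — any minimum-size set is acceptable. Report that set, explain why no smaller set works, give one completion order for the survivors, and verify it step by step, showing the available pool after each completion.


Minimum abort set: task-4 and task-0.
Key observation: task-7 could never have finished before the abort; with (1, 2) returned by task-4 and task-0, it fits at step 4.
Minimality, checking each single-abort alternative: task-5 alone leaves task-4 blocked (short on R3); task-4 alone leaves task-0 blocked (short on R3); task-0 alone leaves task-4 blocked (short on R3); task-2 alone leaves task-4 blocked (short on R3); task-7 alone leaves task-4 blocked (short on R3); task-3 alone leaves task-4 blocked (short on R3).
Survivors finish in the order: task-3, task-2, task-5, task-7. Walking it through (pool after the aborts first):
  pool = (2, 5)
  task-3: need (0, 1) fits (2, 5); releases (1, 1), pool now (3, 6)
  task-2: need (3, 4) fits (3, 6); releases (1, 1), pool now (4, 7)
  task-5: need (2, 1) fits (4, 7); releases (1, 0), pool now (5, 7)
  task-7: need (1, 7) fits (5, 7); releases (0, 1), pool now (5, 8)


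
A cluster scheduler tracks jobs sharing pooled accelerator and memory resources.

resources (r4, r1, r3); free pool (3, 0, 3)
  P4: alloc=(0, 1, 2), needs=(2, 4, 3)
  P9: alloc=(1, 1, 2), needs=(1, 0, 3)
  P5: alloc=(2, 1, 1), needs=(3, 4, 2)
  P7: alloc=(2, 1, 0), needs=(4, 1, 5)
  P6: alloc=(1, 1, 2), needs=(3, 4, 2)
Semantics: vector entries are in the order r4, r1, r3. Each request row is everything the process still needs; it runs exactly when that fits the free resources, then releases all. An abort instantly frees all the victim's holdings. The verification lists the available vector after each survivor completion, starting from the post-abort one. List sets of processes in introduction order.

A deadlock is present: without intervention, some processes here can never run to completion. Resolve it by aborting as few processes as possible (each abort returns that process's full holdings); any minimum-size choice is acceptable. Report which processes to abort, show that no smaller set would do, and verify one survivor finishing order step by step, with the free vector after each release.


Minimum abort set: P4 and P6.
Key observation: before aborting P4 and P6, P5 was permanently blocked — no order could ever run it; afterwards it completes at step 3.
No one abort is enough; case by case: P4 alone leaves P5 blocked (short on r1); P9 alone leaves P4 blocked (short on r1); P5 alone leaves P4 blocked (short on r1); P7 alone leaves P4 blocked (short on r1); P6 alone leaves P4 blocked (short on r1).
Survivors finish in the order: P7, P9, P5. Verifying each step (pool after the aborts first):
  pool = (4, 2, 7)
  run P7 (needs (4, 1, 5), free (4, 2, 7)); after release of (2, 1, 0) the pool is (6, 3, 7)
  run P9 (needs (1, 0, 3), free (6, 3, 7)); after release of (1, 1, 2) the pool is (7, 4, 9)
  run P5 (needs (3, 4, 2), free (7, 4, 9)); after release of (2, 1, 1) the pool is (9, 5, 10)


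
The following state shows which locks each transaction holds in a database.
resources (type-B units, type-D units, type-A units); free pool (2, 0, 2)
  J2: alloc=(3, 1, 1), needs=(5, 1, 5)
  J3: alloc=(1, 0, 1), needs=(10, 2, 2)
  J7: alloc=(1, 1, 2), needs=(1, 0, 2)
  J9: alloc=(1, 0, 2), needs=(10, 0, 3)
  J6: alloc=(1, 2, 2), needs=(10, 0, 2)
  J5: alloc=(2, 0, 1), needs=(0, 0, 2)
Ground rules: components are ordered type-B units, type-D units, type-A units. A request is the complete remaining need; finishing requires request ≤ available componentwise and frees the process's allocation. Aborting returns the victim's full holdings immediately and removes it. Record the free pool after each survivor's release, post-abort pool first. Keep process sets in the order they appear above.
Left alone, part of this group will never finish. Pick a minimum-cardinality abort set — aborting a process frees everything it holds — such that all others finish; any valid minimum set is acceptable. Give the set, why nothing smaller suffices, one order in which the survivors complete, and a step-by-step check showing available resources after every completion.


Minimum abort set: J3 and J6.
Key observation: J9 was stuck for good until J3 and J6 gave back (2, 2, 3); in the order shown it finishes at step 4.
Why nothing smaller works — every single abort fails: J2 alone leaves J3 blocked (short on type-B units); J3 alone leaves J9 blocked (short on type-B units); J7 alone leaves J3 blocked (short on type-B units); J9 alone leaves J3 blocked (short on type-B units); J6 alone leaves J3 blocked (short on type-B units); J5 alone leaves J3 blocked (short on type-B units).
Survivors finish in the order: J7, J2, J5, J9. Check, step by step (pool after the aborts first):
  pool = (4, 2, 5)
  J7 needs (1, 0, 2) <= (4, 2, 5) -> finishes; pool += (1, 1, 2) = (5, 3, 7)
  J2 needs (5, 1, 5) <= (5, 3, 7) -> finishes; pool += (3, 1, 1) = (8, 4, 8)
  J5 needs (0, 0, 2) <= (8, 4, 8) -> finishes; pool += (2, 0, 1) = (10, 4, 9)
  J9 needs (10, 0, 3) <= (10, 4, 9) -> finishes; pool += (1, 0, 2) = (11, 4, 11)


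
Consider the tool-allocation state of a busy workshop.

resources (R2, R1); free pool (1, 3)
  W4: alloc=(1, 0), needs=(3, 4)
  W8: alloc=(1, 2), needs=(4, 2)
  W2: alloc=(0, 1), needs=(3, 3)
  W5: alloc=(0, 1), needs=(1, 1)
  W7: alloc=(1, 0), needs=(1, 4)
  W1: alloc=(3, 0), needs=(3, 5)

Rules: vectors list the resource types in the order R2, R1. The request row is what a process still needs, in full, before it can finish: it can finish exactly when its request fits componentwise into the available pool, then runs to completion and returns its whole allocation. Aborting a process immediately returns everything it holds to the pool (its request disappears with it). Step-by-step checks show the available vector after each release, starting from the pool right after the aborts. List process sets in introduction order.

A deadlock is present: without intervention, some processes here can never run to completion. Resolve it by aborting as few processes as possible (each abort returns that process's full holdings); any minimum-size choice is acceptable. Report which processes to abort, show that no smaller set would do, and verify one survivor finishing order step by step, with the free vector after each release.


Minimum abort set: W1.
Key observation: W2 had no path to completion before; after the abort of W1 ((3, 0) returned), step 1 is where it fits.
Why nothing smaller works: aborting no one leaves the state deadlocked as given.
One survivor order: W2, W7, W5, W8, W4. Step-by-step check (post-abort pool first):
  pool = (4, 3)
  run W2 (needs (3, 3), free (4, 3)); after release of (0, 1) the pool is (4, 4)
  run W7 (needs (1, 4), free (4, 4)); after release of (1, 0) the pool is (5, 4)
  run W5 (needs (1, 1), free (5, 4)); after release of (0, 1) the pool is (5, 5)
  run W8 (needs (4, 2), free (5, 5)); after release of (1, 2) the pool is (6, 7)
  run W4 (needs (3, 4), free (6, 7)); after release of (1, 0) the pool is (7, 7)


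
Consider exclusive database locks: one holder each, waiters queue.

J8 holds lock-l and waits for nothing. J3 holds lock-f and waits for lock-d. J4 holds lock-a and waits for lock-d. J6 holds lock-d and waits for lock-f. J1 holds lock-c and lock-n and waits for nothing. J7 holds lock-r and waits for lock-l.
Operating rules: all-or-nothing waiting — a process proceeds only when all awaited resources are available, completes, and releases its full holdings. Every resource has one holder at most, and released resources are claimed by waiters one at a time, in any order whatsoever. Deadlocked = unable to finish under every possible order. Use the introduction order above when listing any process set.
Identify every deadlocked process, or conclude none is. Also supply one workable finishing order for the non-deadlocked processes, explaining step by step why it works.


Deadlocked set: J3, J4 and J6.
Key observation: the cycle J3 -> J6 -> J3 can never break — each member waits on the next; J4 waits into the deadlock from upstream.
One completion order for the rest: J8, J1, J7.
Verifying each step:
  J8 waits on nothing -> runs at once and releases lock-l
  J1 waits on nothing -> runs at once and releases lock-c and lock-n
  run J7 (all its waits — lock-l — are resolved); releases lock-r


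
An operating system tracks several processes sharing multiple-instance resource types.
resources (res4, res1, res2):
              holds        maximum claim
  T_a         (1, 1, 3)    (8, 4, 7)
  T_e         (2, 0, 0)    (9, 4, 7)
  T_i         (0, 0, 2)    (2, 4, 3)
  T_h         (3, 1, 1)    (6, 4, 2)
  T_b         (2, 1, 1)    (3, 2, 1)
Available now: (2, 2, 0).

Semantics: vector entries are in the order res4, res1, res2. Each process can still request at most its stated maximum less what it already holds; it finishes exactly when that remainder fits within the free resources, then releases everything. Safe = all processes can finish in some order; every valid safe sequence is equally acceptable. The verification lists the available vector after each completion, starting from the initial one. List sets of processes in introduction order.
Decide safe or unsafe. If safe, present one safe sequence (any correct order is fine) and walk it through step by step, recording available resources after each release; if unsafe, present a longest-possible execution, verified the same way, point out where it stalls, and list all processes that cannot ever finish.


SAFE, for example via the order T_b, T_h, T_i, T_a, T_e.
Key observation: the order's first zero-slack moment is T_h ((3, 3, 1) needed, (4, 3, 1) free — a requested resource with nothing to spare).
Walking it through:
  pool = (2, 2, 0)
  T_b: need (1, 1, 0) fits (2, 2, 0); releases (2, 1, 1), pool now (4, 3, 1)
  T_h: need (3, 3, 1) fits (4, 3, 1); releases (3, 1, 1), pool now (7, 4, 2)
  T_i: need (2, 4, 1) fits (7, 4, 2); releases (0, 0, 2), pool now (7, 4, 4)
  T_a: need (7, 3, 4) fits (7, 4, 4); releases (1, 1, 3), pool now (8, 5, 7)
  T_e: need (7, 4, 7) fits (8, 5, 7); releases (2, 0, 0), pool now (10, 5, 7)
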